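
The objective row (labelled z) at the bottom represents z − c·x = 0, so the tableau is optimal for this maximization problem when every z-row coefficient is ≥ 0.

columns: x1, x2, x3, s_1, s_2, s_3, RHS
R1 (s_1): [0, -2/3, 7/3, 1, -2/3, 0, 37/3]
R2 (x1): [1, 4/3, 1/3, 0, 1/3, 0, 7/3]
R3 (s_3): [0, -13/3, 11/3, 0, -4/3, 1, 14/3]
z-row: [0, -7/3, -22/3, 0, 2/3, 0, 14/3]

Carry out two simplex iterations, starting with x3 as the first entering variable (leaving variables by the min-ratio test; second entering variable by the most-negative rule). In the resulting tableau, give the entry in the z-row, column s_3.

27/19

Ratio test on column x3 — row 1: (37/3)/(7/3) = 37/7; row 2: (7/3)/(1/3) = 7; row 3: (14/3)/(11/3) = 14/11. Minimum is 14/11 at row 3 (s_3 leaves); pivot element 11/3.
Divide row 3 by 11/3; eliminate column x3 from the other rows.
Second iteration: most negative z-row entry is -11 in column x2, so x2 enters.
Ratio test on column x2 — row 1: (103/11)/(23/11) = 103/23; row 2: (21/11)/(19/11) = 21/19; row 3: entry -13/11 ≤ 0. Minimum is 21/19 at row 2 (x1 leaves); pivot element 19/11.
Divide row 2 by 19/11; eliminate column x2 from the other rows.
After both pivots, the entry at the z-row, column s_3 is 27/19.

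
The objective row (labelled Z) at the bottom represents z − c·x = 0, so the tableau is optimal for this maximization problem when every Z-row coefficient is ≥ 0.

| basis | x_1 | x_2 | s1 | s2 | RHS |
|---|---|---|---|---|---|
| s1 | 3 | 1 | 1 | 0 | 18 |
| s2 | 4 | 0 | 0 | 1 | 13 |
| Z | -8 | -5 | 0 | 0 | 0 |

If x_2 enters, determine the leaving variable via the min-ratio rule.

s1

Column x_2 entries and ratios — s1: 18/1 = 18; s2: 0 ≤ 0, skip.
Smallest ratio is 18 in the row of s1, so s1 leaves.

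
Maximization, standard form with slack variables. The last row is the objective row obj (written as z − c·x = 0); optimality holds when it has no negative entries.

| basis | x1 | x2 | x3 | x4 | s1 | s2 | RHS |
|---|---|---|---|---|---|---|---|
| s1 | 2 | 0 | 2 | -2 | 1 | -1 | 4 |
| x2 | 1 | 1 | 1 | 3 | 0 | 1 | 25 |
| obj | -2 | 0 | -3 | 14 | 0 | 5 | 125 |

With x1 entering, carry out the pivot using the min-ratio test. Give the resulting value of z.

129

Ratio test on column x1 — row 1: 4/2 = 2; row 2: 25/1 = 25. Minimum is 2 at row 1 (s1 leaves); pivot element 2.
Pivot on row 1; the obj-row RHS becomes 125 − (-2)·2 = 129.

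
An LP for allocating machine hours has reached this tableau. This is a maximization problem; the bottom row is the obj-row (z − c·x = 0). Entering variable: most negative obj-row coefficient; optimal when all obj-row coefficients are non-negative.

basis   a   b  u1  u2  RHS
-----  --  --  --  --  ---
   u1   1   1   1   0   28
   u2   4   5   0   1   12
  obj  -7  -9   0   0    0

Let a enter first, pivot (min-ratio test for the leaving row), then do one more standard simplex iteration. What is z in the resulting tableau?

108/5

Ratio test on column a — row 1: 28/1 = 28; row 2: 12/4 = 3. Minimum is 3 at row 2 (u2 leaves); pivot element 4.
Pivot on row 2; the obj-row RHS becomes 0 − (-7)·3 = 21.
Next entering variable (most negative obj-row entry -1/4): b.
Ratio test on column b — row 1: entry -1/4 ≤ 0; row 2: 3/(5/4) = 12/5. Minimum is 12/5 at row 2 (a leaves); pivot element 5/4.
After the second pivot the obj-row RHS is 21 − (-1/4)·(12/5) = 108/5.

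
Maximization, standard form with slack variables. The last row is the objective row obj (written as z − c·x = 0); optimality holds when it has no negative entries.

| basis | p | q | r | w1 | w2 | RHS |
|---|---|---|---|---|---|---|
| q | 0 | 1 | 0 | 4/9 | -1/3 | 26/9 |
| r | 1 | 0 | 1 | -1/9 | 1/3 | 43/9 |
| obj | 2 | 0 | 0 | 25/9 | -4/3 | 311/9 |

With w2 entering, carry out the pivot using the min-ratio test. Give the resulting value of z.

Ratio test on column w2 — row 1: entry -1/3 ≤ 0; row 2: (43/9)/(1/3) = 43/3. Minimum is 43/3 at row 2 (r leaves); pivot element 1/3.
Pivot on row 2; the obj-row RHS becomes 311/9 − (-4/3)·(43/3) = 161/3.

161/3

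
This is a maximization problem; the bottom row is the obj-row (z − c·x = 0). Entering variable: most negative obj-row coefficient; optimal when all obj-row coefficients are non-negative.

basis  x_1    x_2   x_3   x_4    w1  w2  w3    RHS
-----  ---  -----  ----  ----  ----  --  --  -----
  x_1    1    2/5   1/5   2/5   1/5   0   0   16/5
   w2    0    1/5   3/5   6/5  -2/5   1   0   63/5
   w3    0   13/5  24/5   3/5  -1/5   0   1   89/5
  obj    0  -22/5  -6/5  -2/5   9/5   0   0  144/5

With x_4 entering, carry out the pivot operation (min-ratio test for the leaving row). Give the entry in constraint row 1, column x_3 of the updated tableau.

1/2

Ratio test on column x_4 — row 1: (16/5)/(2/5) = 8; row 2: (63/5)/(6/5) = 21/2; row 3: (89/5)/(3/5) = 89/3. Minimum is 8 at row 1 (x_1 leaves); pivot element 2/5.
Divide row 1 by 2/5; eliminate column x_4 from the other rows.
In the new row 1, the x_3 entry is the old entry divided by the pivot: (1/5)/(2/5) = 1/2.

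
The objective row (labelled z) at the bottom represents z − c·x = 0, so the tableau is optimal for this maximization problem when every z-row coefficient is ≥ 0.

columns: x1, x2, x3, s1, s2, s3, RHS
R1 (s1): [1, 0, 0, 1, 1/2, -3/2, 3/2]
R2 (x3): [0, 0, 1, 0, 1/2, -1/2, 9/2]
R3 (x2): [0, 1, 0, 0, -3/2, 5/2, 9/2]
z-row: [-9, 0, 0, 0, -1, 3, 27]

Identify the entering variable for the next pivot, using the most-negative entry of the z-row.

Negative z-row entries: x1: -9, s2: -1.
The most negative is -9 in column x1, so x1 enters.

x1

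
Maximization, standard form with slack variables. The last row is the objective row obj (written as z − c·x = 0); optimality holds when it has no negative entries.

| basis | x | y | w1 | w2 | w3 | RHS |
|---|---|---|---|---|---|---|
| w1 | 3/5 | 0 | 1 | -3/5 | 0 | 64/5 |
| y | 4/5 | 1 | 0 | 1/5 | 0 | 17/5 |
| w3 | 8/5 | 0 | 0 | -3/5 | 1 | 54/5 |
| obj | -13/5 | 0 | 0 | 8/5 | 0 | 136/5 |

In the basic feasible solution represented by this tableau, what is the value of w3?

54/5

w3 is basic (row 3); its value is the RHS of that row, 54/5.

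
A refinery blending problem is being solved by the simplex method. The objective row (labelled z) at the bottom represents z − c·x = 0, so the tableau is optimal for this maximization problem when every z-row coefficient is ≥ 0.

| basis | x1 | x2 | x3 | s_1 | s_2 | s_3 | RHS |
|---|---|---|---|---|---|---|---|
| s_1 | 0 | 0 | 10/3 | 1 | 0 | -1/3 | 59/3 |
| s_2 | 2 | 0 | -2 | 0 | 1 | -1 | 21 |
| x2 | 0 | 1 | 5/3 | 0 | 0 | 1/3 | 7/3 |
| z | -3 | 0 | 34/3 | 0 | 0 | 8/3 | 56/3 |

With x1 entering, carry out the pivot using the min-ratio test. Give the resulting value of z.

Ratio test on column x1 — row 1: entry 0 ≤ 0; row 2: 21/2 = 21/2; row 3: entry 0 ≤ 0. Minimum is 21/2 at row 2 (s_2 leaves); pivot element 2.
Pivot on row 2; the z-row RHS becomes 56/3 − (-3)·(21/2) = 301/6.

301/6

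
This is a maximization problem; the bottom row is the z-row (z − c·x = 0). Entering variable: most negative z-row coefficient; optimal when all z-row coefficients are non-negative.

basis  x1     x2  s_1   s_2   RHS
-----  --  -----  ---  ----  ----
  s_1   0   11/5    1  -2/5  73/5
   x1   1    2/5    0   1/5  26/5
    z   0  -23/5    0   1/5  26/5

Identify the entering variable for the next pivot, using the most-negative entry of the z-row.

x2

Negative z-row entries: x2: -23/5.
The most negative is -23/5 in column x2, so x2 enters.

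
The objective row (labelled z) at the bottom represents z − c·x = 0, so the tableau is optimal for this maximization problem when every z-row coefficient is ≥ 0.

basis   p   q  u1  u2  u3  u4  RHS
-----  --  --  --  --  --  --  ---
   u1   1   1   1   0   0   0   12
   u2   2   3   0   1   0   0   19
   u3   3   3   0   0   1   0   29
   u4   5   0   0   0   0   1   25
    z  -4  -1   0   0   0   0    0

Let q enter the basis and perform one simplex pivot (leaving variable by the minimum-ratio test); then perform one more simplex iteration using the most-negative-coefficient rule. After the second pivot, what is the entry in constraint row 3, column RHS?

Ratio test on column q — row 1: 12/1 = 12; row 2: 19/3 = 19/3; row 3: 29/3 = 29/3; row 4: entry 0 ≤ 0. Minimum is 19/3 at row 2 (u2 leaves); pivot element 3.
Divide row 2 by 3; eliminate column q from the other rows.
Second iteration: most negative z-row entry is -10/3 in column p, so p enters.
Ratio test on column p — row 1: (17/3)/(1/3) = 17; row 2: (19/3)/(2/3) = 19/2; row 3: 10/1 = 10; row 4: 25/5 = 5. Minimum is 5 at row 4 (u4 leaves); pivot element 5.
Divide row 4 by 5; eliminate column p from the other rows.
After both pivots, the entry at constraint row 3, column RHS is 5.

5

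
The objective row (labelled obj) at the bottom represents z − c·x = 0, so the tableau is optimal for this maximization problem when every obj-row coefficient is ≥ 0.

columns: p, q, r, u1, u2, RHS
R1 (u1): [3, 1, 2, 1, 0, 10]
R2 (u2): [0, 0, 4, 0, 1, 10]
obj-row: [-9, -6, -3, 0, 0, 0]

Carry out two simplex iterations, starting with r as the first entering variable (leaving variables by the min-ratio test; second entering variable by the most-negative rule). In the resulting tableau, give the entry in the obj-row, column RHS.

Ratio test on column r — row 1: 10/2 = 5; row 2: 10/4 = 5/2. Minimum is 5/2 at row 2 (u2 leaves); pivot element 4.
Divide row 2 by 4; eliminate column r from the other rows.
Second iteration: most negative obj-row entry is -9 in column p, so p enters.
Ratio test on column p — row 1: 5/3 = 5/3; row 2: entry 0 ≤ 0. Minimum is 5/3 at row 1 (u1 leaves); pivot element 3.
Divide row 1 by 3; eliminate column p from the other rows.
After both pivots, the entry at the obj-row, column RHS is 45/2.

45/2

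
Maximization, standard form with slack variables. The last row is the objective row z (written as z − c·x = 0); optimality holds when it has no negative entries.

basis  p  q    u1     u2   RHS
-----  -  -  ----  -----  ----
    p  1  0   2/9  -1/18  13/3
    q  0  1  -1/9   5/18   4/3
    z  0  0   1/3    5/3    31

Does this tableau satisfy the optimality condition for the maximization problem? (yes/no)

yes

Every z-row coefficient is ≥ 0, so the tableau is optimal.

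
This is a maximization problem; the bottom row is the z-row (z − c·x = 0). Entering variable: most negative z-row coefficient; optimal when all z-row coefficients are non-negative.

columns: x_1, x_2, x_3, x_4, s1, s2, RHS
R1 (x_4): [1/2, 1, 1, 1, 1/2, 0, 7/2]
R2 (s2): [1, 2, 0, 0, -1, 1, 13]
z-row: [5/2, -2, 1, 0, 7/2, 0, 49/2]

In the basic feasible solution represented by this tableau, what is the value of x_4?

7/2

x_4 is basic (row 1); its value is the RHS of that row, 7/2.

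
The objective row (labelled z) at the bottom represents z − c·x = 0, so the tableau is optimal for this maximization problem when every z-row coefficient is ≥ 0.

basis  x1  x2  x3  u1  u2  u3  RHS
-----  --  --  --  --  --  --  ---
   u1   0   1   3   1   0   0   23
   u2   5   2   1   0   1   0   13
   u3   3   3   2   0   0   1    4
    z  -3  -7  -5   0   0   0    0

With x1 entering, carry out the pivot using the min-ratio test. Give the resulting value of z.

4

Ratio test on column x1 — row 1: entry 0 ≤ 0; row 2: 13/5 = 13/5; row 3: 4/3 = 4/3. Minimum is 4/3 at row 3 (u3 leaves); pivot element 3.
Pivot on row 3; the z-row RHS becomes 0 − (-3)·(4/3) = 4.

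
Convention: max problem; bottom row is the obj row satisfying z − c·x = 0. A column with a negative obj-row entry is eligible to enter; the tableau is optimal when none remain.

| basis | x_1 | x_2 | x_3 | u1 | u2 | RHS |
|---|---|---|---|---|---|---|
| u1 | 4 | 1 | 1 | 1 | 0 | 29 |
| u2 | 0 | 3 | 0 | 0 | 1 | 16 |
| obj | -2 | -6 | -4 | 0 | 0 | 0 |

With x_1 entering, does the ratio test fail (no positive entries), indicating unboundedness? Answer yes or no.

no

Column x_1 has positive entries in row(s) 1, so the ratio test bounds it — not unbounded.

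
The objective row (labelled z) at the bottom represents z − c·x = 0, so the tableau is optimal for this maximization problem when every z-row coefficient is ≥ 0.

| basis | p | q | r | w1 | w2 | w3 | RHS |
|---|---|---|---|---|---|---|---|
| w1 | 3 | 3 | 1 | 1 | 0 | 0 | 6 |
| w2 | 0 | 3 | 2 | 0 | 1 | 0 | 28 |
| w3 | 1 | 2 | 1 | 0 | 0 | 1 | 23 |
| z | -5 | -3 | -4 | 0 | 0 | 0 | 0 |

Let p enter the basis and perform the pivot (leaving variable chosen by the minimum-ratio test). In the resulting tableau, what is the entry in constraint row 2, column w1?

Ratio test on column p — row 1: 6/3 = 2; row 2: entry 0 ≤ 0; row 3: 23/1 = 23. Minimum is 2 at row 1 (w1 leaves); pivot element 3.
Divide row 1 by 3; eliminate column p from the other rows.
Row 2 update in column w1: 0 − 0·(1/3) = 0.

0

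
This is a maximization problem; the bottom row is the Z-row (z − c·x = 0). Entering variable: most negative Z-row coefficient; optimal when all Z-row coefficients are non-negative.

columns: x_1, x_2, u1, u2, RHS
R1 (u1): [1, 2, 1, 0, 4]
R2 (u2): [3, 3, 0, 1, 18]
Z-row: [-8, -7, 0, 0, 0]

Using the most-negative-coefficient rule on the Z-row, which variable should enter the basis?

x_1

Negative Z-row entries: x_1: -8, x_2: -7.
The most negative is -8 in column x_1, so x_1 enters.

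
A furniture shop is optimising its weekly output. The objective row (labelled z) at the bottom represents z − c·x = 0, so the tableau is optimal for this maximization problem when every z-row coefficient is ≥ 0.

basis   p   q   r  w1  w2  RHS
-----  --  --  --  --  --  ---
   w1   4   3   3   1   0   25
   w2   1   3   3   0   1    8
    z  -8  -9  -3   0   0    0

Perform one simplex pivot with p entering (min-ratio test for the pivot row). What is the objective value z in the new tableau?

50

Ratio test on column p — row 1: 25/4 = 25/4; row 2: 8/1 = 8. Minimum is 25/4 at row 1 (w1 leaves); pivot element 4.
Pivot on row 1; the z-row RHS becomes 0 − (-8)·(25/4) = 50.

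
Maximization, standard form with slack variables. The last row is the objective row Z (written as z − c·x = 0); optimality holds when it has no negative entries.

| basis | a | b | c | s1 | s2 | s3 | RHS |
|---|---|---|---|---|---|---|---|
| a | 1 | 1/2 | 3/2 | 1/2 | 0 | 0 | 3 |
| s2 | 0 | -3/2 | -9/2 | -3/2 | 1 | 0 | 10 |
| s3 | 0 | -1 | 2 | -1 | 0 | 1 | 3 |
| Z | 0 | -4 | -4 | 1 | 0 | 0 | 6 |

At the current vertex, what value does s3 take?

3

s3 is basic (row 3); its value is the RHS of that row, 3.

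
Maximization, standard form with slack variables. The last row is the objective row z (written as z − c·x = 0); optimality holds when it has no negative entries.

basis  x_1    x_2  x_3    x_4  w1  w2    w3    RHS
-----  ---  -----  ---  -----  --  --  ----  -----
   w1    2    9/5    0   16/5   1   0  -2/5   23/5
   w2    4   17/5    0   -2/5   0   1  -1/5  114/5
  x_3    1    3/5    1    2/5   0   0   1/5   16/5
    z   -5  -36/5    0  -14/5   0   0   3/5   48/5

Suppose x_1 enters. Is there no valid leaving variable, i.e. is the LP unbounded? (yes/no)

Column x_1 has positive entries in row(s) 1, 2, 3, so the ratio test bounds it — not unbounded.

no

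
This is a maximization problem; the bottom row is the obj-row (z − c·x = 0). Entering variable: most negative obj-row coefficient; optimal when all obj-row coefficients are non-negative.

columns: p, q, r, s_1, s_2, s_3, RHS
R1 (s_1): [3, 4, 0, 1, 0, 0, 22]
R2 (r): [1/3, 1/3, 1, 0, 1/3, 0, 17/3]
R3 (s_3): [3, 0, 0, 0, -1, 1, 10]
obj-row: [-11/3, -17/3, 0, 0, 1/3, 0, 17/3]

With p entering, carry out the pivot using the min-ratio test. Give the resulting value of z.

Ratio test on column p — row 1: 22/3 = 22/3; row 2: (17/3)/(1/3) = 17; row 3: 10/3 = 10/3. Minimum is 10/3 at row 3 (s_3 leaves); pivot element 3.
Pivot on row 3; the obj-row RHS becomes 17/3 − (-11/3)·(10/3) = 161/9.

161/9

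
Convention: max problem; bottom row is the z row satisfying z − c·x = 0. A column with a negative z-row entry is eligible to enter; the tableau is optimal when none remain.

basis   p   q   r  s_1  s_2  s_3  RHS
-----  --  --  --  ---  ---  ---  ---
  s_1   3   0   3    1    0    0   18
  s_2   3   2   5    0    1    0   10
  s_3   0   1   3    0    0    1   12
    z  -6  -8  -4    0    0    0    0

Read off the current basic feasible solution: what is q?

q is not in the basis, so in the current basic feasible solution q = 0.

0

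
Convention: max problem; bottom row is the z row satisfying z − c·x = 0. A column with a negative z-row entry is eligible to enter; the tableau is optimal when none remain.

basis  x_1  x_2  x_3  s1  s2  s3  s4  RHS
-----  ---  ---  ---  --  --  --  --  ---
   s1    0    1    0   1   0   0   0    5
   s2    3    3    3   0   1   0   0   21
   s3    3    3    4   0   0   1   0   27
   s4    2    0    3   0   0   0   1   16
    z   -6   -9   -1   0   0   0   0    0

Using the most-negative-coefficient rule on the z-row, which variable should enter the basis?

Negative z-row entries: x_1: -6, x_2: -9, x_3: -1.
The most negative is -9 in column x_2, so x_2 enters.

x_2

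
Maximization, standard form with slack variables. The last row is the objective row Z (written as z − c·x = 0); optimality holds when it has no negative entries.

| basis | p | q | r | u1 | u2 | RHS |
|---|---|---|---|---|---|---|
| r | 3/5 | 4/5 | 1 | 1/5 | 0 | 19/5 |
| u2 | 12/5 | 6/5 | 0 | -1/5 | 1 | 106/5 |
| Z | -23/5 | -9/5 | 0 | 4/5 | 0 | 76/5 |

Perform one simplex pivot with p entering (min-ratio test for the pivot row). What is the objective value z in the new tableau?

Ratio test on column p — row 1: (19/5)/(3/5) = 19/3; row 2: (106/5)/(12/5) = 53/6. Minimum is 19/3 at row 1 (r leaves); pivot element 3/5.
Pivot on row 1; the Z-row RHS becomes 76/5 − (-23/5)·(19/3) = 133/3.

133/3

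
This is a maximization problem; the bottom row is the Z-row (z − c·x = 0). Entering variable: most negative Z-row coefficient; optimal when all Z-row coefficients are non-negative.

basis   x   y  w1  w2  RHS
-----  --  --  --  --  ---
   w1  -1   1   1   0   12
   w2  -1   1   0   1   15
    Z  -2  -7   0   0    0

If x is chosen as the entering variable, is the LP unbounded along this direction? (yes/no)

Every constraint-row entry in column x is ≤ 0, so increasing x is unbounded.

yes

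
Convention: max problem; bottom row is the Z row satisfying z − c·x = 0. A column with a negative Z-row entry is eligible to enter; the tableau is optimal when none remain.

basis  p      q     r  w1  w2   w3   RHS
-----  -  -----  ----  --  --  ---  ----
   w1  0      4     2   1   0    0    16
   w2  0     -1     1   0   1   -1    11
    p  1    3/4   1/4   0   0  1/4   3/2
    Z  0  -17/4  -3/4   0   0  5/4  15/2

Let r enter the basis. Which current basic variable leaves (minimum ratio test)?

p

Column r entries and ratios — w1: 16/2 = 8; w2: 11/1 = 11; p: (3/2)/(1/4) = 6.
Smallest ratio is 6 in the row of p, so p leaves.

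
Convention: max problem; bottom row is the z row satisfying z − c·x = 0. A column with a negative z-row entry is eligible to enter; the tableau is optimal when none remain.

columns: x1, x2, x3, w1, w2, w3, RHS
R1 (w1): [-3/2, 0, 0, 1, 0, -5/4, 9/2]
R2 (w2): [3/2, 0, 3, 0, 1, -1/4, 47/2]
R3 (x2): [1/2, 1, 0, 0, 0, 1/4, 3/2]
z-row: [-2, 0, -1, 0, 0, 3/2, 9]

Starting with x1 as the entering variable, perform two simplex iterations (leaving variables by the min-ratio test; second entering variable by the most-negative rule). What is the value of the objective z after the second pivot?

64/3

Ratio test on column x1 — row 1: entry -3/2 ≤ 0; row 2: (47/2)/(3/2) = 47/3; row 3: (3/2)/(1/2) = 3. Minimum is 3 at row 3 (x2 leaves); pivot element 1/2.
Pivot on row 3; the z-row RHS becomes 9 − (-2)·3 = 15.
Next entering variable (most negative z-row entry -1): x3.
Ratio test on column x3 — row 1: entry 0 ≤ 0; row 2: 19/3 = 19/3; row 3: entry 0 ≤ 0. Minimum is 19/3 at row 2 (w2 leaves); pivot element 3.
After the second pivot the z-row RHS is 15 − (-1)·(19/3) = 64/3.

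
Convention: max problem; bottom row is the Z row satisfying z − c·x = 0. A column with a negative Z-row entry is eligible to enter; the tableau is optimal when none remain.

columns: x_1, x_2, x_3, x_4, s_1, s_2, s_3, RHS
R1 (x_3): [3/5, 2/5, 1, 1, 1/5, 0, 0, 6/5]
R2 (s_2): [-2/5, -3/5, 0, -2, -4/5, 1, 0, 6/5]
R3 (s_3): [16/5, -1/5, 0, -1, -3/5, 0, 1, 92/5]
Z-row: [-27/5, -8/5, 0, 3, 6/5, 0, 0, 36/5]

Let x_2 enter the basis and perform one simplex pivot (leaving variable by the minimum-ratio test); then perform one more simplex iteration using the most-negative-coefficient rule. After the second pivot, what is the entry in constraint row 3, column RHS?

12

Ratio test on column x_2 — row 1: (6/5)/(2/5) = 3; row 2: entry -3/5 ≤ 0; row 3: entry -1/5 ≤ 0. Minimum is 3 at row 1 (x_3 leaves); pivot element 2/5.
Divide row 1 by 2/5; eliminate column x_2 from the other rows.
Second iteration: most negative Z-row entry is -3 in column x_1, so x_1 enters.
Ratio test on column x_1 — row 1: 3/(3/2) = 2; row 2: 3/(1/2) = 6; row 3: 19/(7/2) = 38/7. Minimum is 2 at row 1 (x_2 leaves); pivot element 3/2.
Divide row 1 by 3/2; eliminate column x_1 from the other rows.
After both pivots, the entry at constraint row 3, column RHS is 12.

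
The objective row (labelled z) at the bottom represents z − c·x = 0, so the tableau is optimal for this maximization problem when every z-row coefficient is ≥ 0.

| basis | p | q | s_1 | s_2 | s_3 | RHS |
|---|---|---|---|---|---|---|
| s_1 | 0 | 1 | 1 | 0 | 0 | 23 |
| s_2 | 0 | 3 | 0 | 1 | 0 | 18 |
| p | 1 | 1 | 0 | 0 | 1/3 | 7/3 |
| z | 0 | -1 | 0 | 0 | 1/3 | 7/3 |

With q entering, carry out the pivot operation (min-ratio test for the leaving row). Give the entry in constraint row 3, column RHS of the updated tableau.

7/3

Ratio test on column q — row 1: 23/1 = 23; row 2: 18/3 = 6; row 3: (7/3)/1 = 7/3. Minimum is 7/3 at row 3 (p leaves); pivot element 1.
Divide row 3 by 1; eliminate column q from the other rows.
In the new row 3, the RHS entry is the old entry divided by the pivot: (7/3)/1 = 7/3.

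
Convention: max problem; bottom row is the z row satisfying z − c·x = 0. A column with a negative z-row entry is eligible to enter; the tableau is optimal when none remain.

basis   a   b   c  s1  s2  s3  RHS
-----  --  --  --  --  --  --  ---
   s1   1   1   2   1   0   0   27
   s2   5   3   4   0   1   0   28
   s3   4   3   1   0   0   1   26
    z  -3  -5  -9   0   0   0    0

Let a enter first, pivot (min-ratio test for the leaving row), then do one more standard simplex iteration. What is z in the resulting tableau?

63

Ratio test on column a — row 1: 27/1 = 27; row 2: 28/5 = 28/5; row 3: 26/4 = 13/2. Minimum is 28/5 at row 2 (s2 leaves); pivot element 5.
Pivot on row 2; the z-row RHS becomes 0 − (-3)·(28/5) = 84/5.
Next entering variable (most negative z-row entry -33/5): c.
Ratio test on column c — row 1: (107/5)/(6/5) = 107/6; row 2: (28/5)/(4/5) = 7; row 3: entry -11/5 ≤ 0. Minimum is 7 at row 2 (a leaves); pivot element 4/5.
After the second pivot the z-row RHS is 84/5 − (-33/5)·7 = 63.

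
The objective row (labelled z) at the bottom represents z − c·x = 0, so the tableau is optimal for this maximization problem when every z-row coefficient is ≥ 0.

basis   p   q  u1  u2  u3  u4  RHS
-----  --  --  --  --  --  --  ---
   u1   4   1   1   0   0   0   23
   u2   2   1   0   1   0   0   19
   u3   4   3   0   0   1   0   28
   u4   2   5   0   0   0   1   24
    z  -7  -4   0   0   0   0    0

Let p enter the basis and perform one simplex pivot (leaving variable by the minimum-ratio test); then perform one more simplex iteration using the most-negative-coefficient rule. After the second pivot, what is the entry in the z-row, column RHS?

Ratio test on column p — row 1: 23/4 = 23/4; row 2: 19/2 = 19/2; row 3: 28/4 = 7; row 4: 24/2 = 12. Minimum is 23/4 at row 1 (u1 leaves); pivot element 4.
Divide row 1 by 4; eliminate column p from the other rows.
Second iteration: most negative z-row entry is -9/4 in column q, so q enters.
Ratio test on column q — row 1: (23/4)/(1/4) = 23; row 2: (15/2)/(1/2) = 15; row 3: 5/2 = 5/2; row 4: (25/2)/(9/2) = 25/9. Minimum is 5/2 at row 3 (u3 leaves); pivot element 2.
Divide row 3 by 2; eliminate column q from the other rows.
After both pivots, the entry at the z-row, column RHS is 367/8.

367/8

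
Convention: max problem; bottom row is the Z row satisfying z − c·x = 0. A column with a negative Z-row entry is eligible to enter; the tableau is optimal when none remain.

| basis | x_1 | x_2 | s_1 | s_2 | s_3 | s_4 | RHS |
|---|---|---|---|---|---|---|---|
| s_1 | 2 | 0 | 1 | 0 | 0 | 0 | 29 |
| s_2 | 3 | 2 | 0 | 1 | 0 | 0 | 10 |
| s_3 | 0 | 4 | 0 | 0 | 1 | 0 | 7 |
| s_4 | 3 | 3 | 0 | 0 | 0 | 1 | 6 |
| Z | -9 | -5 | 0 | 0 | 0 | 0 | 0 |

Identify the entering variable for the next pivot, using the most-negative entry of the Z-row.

Negative Z-row entries: x_1: -9, x_2: -5.
The most negative is -9 in column x_1, so x_1 enters.

x_1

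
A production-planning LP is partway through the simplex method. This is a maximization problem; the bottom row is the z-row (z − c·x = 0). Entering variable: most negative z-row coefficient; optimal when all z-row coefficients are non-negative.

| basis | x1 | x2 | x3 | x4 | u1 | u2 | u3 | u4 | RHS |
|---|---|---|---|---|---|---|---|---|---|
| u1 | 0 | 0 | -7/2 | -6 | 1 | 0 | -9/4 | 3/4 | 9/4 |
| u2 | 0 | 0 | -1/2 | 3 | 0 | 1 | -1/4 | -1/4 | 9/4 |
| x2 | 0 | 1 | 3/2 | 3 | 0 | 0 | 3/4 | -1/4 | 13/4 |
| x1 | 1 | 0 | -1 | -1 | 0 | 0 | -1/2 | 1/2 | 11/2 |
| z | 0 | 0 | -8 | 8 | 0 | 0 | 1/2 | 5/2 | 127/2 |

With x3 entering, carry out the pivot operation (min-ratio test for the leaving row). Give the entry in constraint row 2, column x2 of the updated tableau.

Ratio test on column x3 — row 1: entry -7/2 ≤ 0; row 2: entry -1/2 ≤ 0; row 3: (13/4)/(3/2) = 13/6; row 4: entry -1 ≤ 0. Minimum is 13/6 at row 3 (x2 leaves); pivot element 3/2.
Divide row 3 by 3/2; eliminate column x3 from the other rows.
Row 2 update in column x2: 0 − (-1/2)·(2/3) = 1/3.

1/3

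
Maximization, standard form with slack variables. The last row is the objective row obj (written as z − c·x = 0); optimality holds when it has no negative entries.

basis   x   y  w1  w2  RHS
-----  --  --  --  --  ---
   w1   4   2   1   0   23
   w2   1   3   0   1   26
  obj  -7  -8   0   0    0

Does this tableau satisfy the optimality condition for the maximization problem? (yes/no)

The obj-row has a negative entry -8 in column y, so it is not optimal.

no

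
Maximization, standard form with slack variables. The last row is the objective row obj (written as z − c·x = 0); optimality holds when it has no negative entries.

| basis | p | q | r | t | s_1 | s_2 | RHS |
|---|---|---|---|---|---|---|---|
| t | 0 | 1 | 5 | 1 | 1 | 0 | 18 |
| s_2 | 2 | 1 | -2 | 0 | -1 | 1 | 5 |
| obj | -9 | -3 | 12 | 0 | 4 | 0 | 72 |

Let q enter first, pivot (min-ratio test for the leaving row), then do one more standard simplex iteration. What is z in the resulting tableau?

Ratio test on column q — row 1: 18/1 = 18; row 2: 5/1 = 5. Minimum is 5 at row 2 (s_2 leaves); pivot element 1.
Pivot on row 2; the obj-row RHS becomes 72 − (-3)·5 = 87.
Next entering variable (most negative obj-row entry -3): p.
Ratio test on column p — row 1: entry -2 ≤ 0; row 2: 5/2 = 5/2. Minimum is 5/2 at row 2 (q leaves); pivot element 2.
After the second pivot the obj-row RHS is 87 − (-3)·(5/2) = 189/2.

189/2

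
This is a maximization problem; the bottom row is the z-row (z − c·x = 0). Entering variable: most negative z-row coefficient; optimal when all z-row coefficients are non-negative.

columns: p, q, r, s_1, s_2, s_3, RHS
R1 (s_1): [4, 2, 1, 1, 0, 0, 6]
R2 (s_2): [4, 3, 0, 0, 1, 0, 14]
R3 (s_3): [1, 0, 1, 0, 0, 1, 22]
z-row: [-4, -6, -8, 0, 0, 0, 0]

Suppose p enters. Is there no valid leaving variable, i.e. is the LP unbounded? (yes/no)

Column p has positive entries in row(s) 1, 2, 3, so the ratio test bounds it — not unbounded.

no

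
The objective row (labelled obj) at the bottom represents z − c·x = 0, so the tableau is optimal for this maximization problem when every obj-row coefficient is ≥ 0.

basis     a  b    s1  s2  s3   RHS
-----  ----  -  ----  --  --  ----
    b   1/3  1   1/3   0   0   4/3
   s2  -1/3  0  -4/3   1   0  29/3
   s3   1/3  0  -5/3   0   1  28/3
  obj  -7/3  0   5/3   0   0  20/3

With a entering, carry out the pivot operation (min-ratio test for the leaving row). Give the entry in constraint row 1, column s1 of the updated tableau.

1

Ratio test on column a — row 1: (4/3)/(1/3) = 4; row 2: entry -1/3 ≤ 0; row 3: (28/3)/(1/3) = 28. Minimum is 4 at row 1 (b leaves); pivot element 1/3.
Divide row 1 by 1/3; eliminate column a from the other rows.
In the new row 1, the s1 entry is the old entry divided by the pivot: (1/3)/(1/3) = 1.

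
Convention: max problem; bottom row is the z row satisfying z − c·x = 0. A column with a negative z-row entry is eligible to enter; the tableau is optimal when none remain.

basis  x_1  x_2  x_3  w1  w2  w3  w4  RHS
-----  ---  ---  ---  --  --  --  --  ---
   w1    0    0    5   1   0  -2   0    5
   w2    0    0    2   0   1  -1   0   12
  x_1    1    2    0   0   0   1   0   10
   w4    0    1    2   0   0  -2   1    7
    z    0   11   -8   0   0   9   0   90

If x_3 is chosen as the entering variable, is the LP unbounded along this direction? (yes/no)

Column x_3 has positive entries in row(s) 1, 2, 4, so the ratio test bounds it — not unbounded.

no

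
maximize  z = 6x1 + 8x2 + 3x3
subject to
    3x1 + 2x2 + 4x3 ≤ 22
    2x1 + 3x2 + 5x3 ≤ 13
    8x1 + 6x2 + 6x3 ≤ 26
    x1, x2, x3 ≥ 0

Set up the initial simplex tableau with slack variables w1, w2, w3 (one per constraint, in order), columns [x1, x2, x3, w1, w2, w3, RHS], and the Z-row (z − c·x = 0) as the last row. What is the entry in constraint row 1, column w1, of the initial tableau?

1

Slack w1 belongs to constraint 1; its column is the unit vector e_1, so the entry in row 1 is 1.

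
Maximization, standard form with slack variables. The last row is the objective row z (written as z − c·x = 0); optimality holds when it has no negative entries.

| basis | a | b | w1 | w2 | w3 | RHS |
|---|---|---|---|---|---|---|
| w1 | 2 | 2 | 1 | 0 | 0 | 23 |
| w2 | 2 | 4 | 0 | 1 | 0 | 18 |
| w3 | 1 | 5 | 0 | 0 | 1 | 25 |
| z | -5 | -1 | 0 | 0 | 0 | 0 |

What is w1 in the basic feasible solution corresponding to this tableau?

23

w1 is basic (row 1); its value is the RHS of that row, 23.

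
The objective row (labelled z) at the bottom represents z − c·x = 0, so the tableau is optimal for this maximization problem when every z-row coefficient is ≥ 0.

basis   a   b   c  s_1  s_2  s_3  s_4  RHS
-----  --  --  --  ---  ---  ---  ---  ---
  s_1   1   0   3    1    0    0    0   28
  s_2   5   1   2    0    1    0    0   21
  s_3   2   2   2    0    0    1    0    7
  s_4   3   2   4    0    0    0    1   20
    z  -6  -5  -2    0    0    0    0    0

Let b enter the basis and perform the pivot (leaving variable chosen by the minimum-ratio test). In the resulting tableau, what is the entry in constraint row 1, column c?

Ratio test on column b — row 1: entry 0 ≤ 0; row 2: 21/1 = 21; row 3: 7/2 = 7/2; row 4: 20/2 = 10. Minimum is 7/2 at row 3 (s_3 leaves); pivot element 2.
Divide row 3 by 2; eliminate column b from the other rows.
Row 1 update in column c: 3 − 0·1 = 3.

3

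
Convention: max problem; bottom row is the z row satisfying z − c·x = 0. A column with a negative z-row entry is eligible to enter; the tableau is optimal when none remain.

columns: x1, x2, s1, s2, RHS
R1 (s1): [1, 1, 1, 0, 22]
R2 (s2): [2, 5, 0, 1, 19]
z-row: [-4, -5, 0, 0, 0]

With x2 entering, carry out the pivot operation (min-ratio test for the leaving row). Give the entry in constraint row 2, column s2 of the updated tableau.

1/5

Ratio test on column x2 — row 1: 22/1 = 22; row 2: 19/5 = 19/5. Minimum is 19/5 at row 2 (s2 leaves); pivot element 5.
Divide row 2 by 5; eliminate column x2 from the other rows.
In the new row 2, the s2 entry is the old entry divided by the pivot: 1/5 = 1/5.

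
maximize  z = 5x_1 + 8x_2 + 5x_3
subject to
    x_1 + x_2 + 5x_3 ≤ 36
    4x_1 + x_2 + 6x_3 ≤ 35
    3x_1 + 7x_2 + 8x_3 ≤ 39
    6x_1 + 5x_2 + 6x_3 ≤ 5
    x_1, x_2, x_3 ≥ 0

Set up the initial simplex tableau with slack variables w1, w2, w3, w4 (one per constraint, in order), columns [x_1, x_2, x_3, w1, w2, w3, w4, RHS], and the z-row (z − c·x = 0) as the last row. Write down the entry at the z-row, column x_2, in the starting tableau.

-8

The z-row carries the negated objective coefficients: the x_2 entry is -8.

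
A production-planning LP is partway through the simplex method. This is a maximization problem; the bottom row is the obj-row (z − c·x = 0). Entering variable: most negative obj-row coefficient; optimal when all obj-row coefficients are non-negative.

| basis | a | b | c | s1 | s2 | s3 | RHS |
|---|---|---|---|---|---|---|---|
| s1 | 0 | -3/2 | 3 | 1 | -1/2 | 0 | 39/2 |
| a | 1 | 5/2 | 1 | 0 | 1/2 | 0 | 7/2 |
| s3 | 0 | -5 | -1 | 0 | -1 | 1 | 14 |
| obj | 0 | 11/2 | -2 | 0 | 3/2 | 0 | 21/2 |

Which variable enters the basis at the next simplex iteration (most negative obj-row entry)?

Negative obj-row entries: c: -2.
The most negative is -2 in column c, so c enters.

c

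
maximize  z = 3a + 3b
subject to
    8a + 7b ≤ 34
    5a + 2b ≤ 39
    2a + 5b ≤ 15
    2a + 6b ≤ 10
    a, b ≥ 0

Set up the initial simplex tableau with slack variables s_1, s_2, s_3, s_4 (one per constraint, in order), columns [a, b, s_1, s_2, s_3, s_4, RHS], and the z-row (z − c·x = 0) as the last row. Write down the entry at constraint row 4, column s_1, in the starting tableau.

Slack s_1 belongs to constraint 1; its column is the unit vector e_1, so the entry in row 4 is 0.

0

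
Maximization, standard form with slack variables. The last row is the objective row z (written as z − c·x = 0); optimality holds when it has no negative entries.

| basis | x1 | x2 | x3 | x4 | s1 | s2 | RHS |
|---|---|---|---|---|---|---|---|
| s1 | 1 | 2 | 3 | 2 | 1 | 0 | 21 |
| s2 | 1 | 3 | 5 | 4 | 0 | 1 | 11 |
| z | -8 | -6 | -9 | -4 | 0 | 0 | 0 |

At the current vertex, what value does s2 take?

11

s2 is basic (row 2); its value is the RHS of that row, 11.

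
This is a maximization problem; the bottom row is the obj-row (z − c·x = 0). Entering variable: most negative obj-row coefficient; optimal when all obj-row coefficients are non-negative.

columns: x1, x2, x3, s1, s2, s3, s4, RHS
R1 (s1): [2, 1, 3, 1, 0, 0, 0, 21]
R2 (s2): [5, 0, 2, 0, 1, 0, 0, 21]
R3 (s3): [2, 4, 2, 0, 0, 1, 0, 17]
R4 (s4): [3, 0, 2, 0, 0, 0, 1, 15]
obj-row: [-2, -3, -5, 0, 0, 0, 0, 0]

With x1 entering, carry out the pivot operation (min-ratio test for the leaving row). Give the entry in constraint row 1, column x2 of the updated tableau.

1

Ratio test on column x1 — row 1: 21/2 = 21/2; row 2: 21/5 = 21/5; row 3: 17/2 = 17/2; row 4: 15/3 = 5. Minimum is 21/5 at row 2 (s2 leaves); pivot element 5.
Divide row 2 by 5; eliminate column x1 from the other rows.
Row 1 update in column x2: 1 − 2·0 = 1.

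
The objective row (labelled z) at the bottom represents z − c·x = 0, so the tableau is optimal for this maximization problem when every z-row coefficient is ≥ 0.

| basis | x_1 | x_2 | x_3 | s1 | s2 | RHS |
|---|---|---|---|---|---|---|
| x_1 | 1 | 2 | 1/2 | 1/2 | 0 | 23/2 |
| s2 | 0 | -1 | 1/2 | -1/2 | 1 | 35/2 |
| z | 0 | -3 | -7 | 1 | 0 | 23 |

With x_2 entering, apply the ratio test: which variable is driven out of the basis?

Column x_2 entries and ratios — x_1: (23/2)/2 = 23/4; s2: -1 ≤ 0, skip.
Smallest ratio is 23/4 in the row of x_1, so x_1 leaves.

x_1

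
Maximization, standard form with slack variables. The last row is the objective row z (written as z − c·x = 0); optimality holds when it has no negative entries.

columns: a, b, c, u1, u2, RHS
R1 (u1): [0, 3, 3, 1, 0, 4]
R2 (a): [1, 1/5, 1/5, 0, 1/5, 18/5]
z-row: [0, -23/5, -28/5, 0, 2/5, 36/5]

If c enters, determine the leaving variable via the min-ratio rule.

u1

Column c entries and ratios — u1: 4/3 = 4/3; a: (18/5)/(1/5) = 18.
Smallest ratio is 4/3 in the row of u1, so u1 leaves.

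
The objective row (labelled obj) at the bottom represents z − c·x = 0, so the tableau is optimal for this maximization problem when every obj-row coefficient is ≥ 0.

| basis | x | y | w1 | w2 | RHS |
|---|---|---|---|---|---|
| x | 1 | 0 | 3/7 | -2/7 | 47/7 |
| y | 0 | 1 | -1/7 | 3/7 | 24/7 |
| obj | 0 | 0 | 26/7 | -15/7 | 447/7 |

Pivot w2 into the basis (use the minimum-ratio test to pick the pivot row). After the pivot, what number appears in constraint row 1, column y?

2/3

Ratio test on column w2 — row 1: entry -2/7 ≤ 0; row 2: (24/7)/(3/7) = 8. Minimum is 8 at row 2 (y leaves); pivot element 3/7.
Divide row 2 by 3/7; eliminate column w2 from the other rows.
Row 1 update in column y: 0 − (-2/7)·(7/3) = 2/3.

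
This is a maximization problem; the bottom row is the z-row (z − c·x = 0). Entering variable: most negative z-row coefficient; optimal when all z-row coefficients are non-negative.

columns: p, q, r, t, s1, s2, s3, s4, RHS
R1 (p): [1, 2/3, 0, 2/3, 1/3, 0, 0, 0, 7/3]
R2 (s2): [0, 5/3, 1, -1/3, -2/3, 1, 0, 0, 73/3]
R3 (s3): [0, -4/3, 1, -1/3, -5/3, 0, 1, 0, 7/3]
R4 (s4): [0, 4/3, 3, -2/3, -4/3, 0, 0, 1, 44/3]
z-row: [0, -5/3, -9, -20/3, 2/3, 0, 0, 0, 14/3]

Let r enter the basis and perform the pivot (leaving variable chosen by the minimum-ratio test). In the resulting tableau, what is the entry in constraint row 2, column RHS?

Ratio test on column r — row 1: entry 0 ≤ 0; row 2: (73/3)/1 = 73/3; row 3: (7/3)/1 = 7/3; row 4: (44/3)/3 = 44/9. Minimum is 7/3 at row 3 (s3 leaves); pivot element 1.
Divide row 3 by 1; eliminate column r from the other rows.
Row 2 update in column RHS: 73/3 − 1·(7/3) = 22.

22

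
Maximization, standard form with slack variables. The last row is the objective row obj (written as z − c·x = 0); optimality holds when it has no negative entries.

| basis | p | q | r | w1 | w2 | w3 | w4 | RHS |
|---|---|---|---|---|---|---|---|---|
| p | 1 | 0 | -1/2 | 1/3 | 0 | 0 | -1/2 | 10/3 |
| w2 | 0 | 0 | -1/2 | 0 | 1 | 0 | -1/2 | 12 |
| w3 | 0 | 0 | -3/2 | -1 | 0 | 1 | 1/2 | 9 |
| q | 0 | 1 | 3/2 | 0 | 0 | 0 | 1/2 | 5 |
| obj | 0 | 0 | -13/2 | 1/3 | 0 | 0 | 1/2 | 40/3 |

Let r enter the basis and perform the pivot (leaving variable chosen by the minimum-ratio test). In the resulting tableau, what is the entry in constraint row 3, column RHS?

14

Ratio test on column r — row 1: entry -1/2 ≤ 0; row 2: entry -1/2 ≤ 0; row 3: entry -3/2 ≤ 0; row 4: 5/(3/2) = 10/3. Minimum is 10/3 at row 4 (q leaves); pivot element 3/2.
Divide row 4 by 3/2; eliminate column r from the other rows.
Row 3 update in column RHS: 9 − (-3/2)·(10/3) = 14.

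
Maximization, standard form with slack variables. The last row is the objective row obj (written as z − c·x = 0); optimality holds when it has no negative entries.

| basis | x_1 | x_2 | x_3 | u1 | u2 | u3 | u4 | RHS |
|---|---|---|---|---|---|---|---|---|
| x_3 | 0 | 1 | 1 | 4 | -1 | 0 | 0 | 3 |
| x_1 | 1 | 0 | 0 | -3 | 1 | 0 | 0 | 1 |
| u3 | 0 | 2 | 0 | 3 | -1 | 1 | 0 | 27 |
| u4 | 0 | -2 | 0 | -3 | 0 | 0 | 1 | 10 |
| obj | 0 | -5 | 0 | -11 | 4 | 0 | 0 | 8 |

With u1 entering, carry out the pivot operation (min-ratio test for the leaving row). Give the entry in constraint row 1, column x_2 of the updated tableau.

1/4

Ratio test on column u1 — row 1: 3/4 = 3/4; row 2: entry -3 ≤ 0; row 3: 27/3 = 9; row 4: entry -3 ≤ 0. Minimum is 3/4 at row 1 (x_3 leaves); pivot element 4.
Divide row 1 by 4; eliminate column u1 from the other rows.
In the new row 1, the x_2 entry is the old entry divided by the pivot: 1/4 = 1/4.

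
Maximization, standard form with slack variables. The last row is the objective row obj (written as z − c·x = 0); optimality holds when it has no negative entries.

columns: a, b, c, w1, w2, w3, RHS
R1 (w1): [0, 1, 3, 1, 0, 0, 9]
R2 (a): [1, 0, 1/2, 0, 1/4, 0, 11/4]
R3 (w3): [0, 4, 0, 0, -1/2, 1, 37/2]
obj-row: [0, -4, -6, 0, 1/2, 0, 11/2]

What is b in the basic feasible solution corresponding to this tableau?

b is not in the basis, so in the current basic feasible solution b = 0.

0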